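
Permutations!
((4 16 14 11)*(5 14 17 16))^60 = (17) = [0, 1, 2, 3, 4, 5, 6, 7, 8, 9, 10, 11, 12, 13, 14, 15, 16, 17]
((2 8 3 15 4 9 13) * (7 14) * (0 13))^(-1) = (0 9 4 15 3 8 2 13)(7 14) = [9, 1, 13, 8, 15, 5, 6, 14, 2, 4, 10, 11, 12, 0, 7, 3]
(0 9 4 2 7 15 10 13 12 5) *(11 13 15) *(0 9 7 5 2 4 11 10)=(0 7 10 15)(2 5 9 11 13 12)=[7, 1, 5, 3, 4, 9, 6, 10, 8, 11, 15, 13, 2, 12, 14, 0]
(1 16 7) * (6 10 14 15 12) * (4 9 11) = (1 16 7)(4 9 11)(6 10 14 15 12) = [0, 16, 2, 3, 9, 5, 10, 1, 8, 11, 14, 4, 6, 13, 15, 12, 7]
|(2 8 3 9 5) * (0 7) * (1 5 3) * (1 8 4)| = |(0 7)(1 5 2 4)(3 9)| = 4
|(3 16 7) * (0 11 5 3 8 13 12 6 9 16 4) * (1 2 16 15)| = 10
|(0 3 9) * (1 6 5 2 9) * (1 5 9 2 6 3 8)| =7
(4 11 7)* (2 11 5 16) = (2 11 7 4 5 16) = [0, 1, 11, 3, 5, 16, 6, 4, 8, 9, 10, 7, 12, 13, 14, 15, 2]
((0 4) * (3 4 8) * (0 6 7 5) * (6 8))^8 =(3 8 4) =[0, 1, 2, 8, 3, 5, 6, 7, 4]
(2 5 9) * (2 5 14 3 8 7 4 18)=(2 14 3 8 7 4 18)(5 9)=[0, 1, 14, 8, 18, 9, 6, 4, 7, 5, 10, 11, 12, 13, 3, 15, 16, 17, 2]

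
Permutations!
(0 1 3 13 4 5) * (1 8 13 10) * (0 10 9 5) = [8, 3, 2, 9, 0, 10, 6, 7, 13, 5, 1, 11, 12, 4] = (0 8 13 4)(1 3 9 5 10)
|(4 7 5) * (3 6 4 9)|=6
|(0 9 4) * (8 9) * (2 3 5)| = |(0 8 9 4)(2 3 5)| = 12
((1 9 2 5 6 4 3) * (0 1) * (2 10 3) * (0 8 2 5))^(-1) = (0 2 8 3 10 9 1)(4 6 5) = [2, 0, 8, 10, 6, 4, 5, 7, 3, 1, 9]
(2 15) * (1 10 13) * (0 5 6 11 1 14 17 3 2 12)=[5, 10, 15, 2, 4, 6, 11, 7, 8, 9, 13, 1, 0, 14, 17, 12, 16, 3]=(0 5 6 11 1 10 13 14 17 3 2 15 12)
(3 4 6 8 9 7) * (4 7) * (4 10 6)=(3 7)(6 8 9 10)=[0, 1, 2, 7, 4, 5, 8, 3, 9, 10, 6]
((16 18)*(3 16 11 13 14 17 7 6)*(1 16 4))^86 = (1 3 7 14 11 16 4 6 17 13 18) = [0, 3, 2, 7, 6, 5, 17, 14, 8, 9, 10, 16, 12, 18, 11, 15, 4, 13, 1]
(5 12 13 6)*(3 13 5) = (3 13 6)(5 12) = [0, 1, 2, 13, 4, 12, 3, 7, 8, 9, 10, 11, 5, 6]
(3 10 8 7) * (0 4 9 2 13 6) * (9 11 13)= (0 4 11 13 6)(2 9)(3 10 8 7)= [4, 1, 9, 10, 11, 5, 0, 3, 7, 2, 8, 13, 12, 6]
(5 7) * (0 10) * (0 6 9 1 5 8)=(0 10 6 9 1 5 7 8)=[10, 5, 2, 3, 4, 7, 9, 8, 0, 1, 6]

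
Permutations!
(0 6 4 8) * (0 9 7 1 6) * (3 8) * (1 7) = (1 6 4 3 8 9) = [0, 6, 2, 8, 3, 5, 4, 7, 9, 1]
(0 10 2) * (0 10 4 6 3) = (0 4 6 3)(2 10) = [4, 1, 10, 0, 6, 5, 3, 7, 8, 9, 2]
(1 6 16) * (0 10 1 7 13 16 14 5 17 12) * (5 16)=(0 10 1 6 14 16 7 13 5 17 12)=[10, 6, 2, 3, 4, 17, 14, 13, 8, 9, 1, 11, 0, 5, 16, 15, 7, 12]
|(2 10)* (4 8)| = 2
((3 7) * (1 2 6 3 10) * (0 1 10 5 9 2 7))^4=[9, 2, 1, 5, 4, 3, 7, 6, 8, 0, 10]=(10)(0 9)(1 2)(3 5)(6 7)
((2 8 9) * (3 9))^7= (2 9 3 8)= [0, 1, 9, 8, 4, 5, 6, 7, 2, 3]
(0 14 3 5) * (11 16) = [14, 1, 2, 5, 4, 0, 6, 7, 8, 9, 10, 16, 12, 13, 3, 15, 11] = (0 14 3 5)(11 16)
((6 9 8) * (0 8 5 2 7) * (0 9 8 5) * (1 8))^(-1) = (0 9 7 2 5)(1 6 8) = [9, 6, 5, 3, 4, 0, 8, 2, 1, 7]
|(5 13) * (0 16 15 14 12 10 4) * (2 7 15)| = 18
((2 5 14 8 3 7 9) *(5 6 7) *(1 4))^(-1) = (1 4)(2 9 7 6)(3 8 14 5) = [0, 4, 9, 8, 1, 3, 2, 6, 14, 7, 10, 11, 12, 13, 5]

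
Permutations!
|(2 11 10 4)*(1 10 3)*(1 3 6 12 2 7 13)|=|(1 10 4 7 13)(2 11 6 12)|=20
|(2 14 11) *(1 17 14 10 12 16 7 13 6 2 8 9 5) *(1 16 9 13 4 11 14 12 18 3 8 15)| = |(1 17 12 9 5 16 7 4 11 15)(2 10 18 3 8 13 6)| = 70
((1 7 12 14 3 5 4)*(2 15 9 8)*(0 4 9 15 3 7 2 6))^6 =(15)(0 9 2)(1 6 5)(3 4 8) =[9, 6, 0, 4, 8, 1, 5, 7, 3, 2, 10, 11, 12, 13, 14, 15]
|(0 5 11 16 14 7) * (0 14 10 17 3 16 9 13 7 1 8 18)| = |(0 5 11 9 13 7 14 1 8 18)(3 16 10 17)| = 20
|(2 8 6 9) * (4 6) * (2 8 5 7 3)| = 4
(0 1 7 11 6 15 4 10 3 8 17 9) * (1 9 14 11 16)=[9, 7, 2, 8, 10, 5, 15, 16, 17, 0, 3, 6, 12, 13, 11, 4, 1, 14]=(0 9)(1 7 16)(3 8 17 14 11 6 15 4 10)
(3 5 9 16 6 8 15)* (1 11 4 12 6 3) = (1 11 4 12 6 8 15)(3 5 9 16) = [0, 11, 2, 5, 12, 9, 8, 7, 15, 16, 10, 4, 6, 13, 14, 1, 3]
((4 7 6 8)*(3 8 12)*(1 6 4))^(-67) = (1 3 6 8 12)(4 7) = [0, 3, 2, 6, 7, 5, 8, 4, 12, 9, 10, 11, 1]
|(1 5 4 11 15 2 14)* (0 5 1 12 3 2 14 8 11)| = |(0 5 4)(2 8 11 15 14 12 3)| = 21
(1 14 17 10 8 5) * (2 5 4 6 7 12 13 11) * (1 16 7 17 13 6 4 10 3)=(1 14 13 11 2 5 16 7 12 6 17 3)(8 10)=[0, 14, 5, 1, 4, 16, 17, 12, 10, 9, 8, 2, 6, 11, 13, 15, 7, 3]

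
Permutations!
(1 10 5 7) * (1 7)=(1 10 5)=[0, 10, 2, 3, 4, 1, 6, 7, 8, 9, 5]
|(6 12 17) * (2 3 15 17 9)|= |(2 3 15 17 6 12 9)|= 7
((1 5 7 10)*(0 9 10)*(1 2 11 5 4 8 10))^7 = (0 11 8 9 5 10 1 7 2 4) = [11, 7, 4, 3, 0, 10, 6, 2, 9, 5, 1, 8]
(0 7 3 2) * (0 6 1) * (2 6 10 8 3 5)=(0 7 5 2 10 8 3 6 1)=[7, 0, 10, 6, 4, 2, 1, 5, 3, 9, 8]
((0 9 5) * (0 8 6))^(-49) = [9, 1, 2, 3, 4, 8, 0, 7, 6, 5] = (0 9 5 8 6)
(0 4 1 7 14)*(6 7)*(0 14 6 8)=(14)(0 4 1 8)(6 7)=[4, 8, 2, 3, 1, 5, 7, 6, 0, 9, 10, 11, 12, 13, 14]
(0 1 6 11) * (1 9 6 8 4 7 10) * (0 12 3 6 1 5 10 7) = (0 9 1 8 4)(3 6 11 12)(5 10) = [9, 8, 2, 6, 0, 10, 11, 7, 4, 1, 5, 12, 3]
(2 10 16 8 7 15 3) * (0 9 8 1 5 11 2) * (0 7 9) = (1 5 11 2 10 16)(3 7 15)(8 9) = [0, 5, 10, 7, 4, 11, 6, 15, 9, 8, 16, 2, 12, 13, 14, 3, 1]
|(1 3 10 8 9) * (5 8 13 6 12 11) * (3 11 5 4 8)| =|(1 11 4 8 9)(3 10 13 6 12 5)| =30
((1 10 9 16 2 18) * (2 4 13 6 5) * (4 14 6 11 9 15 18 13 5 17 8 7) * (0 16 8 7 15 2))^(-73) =(0 5 4 7 17 6 14 16)(1 18 15 8 9 11 13 2 10) =[5, 18, 10, 3, 7, 4, 14, 17, 9, 11, 1, 13, 12, 2, 16, 8, 0, 6, 15]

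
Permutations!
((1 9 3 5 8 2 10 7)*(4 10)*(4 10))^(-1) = (1 7 10 2 8 5 3 9) = [0, 7, 8, 9, 4, 3, 6, 10, 5, 1, 2]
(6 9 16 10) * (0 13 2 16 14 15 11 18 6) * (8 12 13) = (0 8 12 13 2 16 10)(6 9 14 15 11 18) = [8, 1, 16, 3, 4, 5, 9, 7, 12, 14, 0, 18, 13, 2, 15, 11, 10, 17, 6]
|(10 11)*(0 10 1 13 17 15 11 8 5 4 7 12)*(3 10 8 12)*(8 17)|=13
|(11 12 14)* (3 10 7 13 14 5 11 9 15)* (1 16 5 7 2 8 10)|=33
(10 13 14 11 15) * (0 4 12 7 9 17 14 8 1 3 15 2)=(0 4 12 7 9 17 14 11 2)(1 3 15 10 13 8)=[4, 3, 0, 15, 12, 5, 6, 9, 1, 17, 13, 2, 7, 8, 11, 10, 16, 14]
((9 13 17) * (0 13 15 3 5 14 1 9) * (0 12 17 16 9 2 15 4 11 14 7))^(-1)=[7, 14, 1, 15, 9, 3, 6, 5, 8, 16, 10, 4, 17, 0, 11, 2, 13, 12]=(0 7 5 3 15 2 1 14 11 4 9 16 13)(12 17)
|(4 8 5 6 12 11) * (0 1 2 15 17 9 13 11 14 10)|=15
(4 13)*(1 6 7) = (1 6 7)(4 13) = [0, 6, 2, 3, 13, 5, 7, 1, 8, 9, 10, 11, 12, 4]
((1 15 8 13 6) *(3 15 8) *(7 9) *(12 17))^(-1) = (1 6 13 8)(3 15)(7 9)(12 17) = [0, 6, 2, 15, 4, 5, 13, 9, 1, 7, 10, 11, 17, 8, 14, 3, 16, 12]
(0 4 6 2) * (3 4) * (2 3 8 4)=(0 8 4 6 3 2)=[8, 1, 0, 2, 6, 5, 3, 7, 4]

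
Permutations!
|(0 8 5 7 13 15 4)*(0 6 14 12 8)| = |(4 6 14 12 8 5 7 13 15)| = 9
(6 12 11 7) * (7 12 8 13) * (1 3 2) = (1 3 2)(6 8 13 7)(11 12) = [0, 3, 1, 2, 4, 5, 8, 6, 13, 9, 10, 12, 11, 7]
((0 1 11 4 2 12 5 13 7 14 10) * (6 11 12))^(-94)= [12, 5, 11, 3, 6, 7, 4, 10, 8, 9, 1, 2, 13, 14, 0]= (0 12 13 14)(1 5 7 10)(2 11)(4 6)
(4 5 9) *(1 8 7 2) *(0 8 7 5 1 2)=(0 8 5 9 4 1 7)=[8, 7, 2, 3, 1, 9, 6, 0, 5, 4]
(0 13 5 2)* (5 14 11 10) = (0 13 14 11 10 5 2) = [13, 1, 0, 3, 4, 2, 6, 7, 8, 9, 5, 10, 12, 14, 11]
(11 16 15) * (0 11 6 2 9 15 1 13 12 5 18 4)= [11, 13, 9, 3, 0, 18, 2, 7, 8, 15, 10, 16, 5, 12, 14, 6, 1, 17, 4]= (0 11 16 1 13 12 5 18 4)(2 9 15 6)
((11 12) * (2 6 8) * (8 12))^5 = (12) = [0, 1, 2, 3, 4, 5, 6, 7, 8, 9, 10, 11, 12]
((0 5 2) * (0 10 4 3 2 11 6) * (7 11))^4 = (0 6 11 7 5) = [6, 1, 2, 3, 4, 0, 11, 5, 8, 9, 10, 7]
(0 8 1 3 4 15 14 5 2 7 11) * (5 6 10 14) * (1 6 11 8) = (0 1 3 4 15 5 2 7 8 6 10 14 11) = [1, 3, 7, 4, 15, 2, 10, 8, 6, 9, 14, 0, 12, 13, 11, 5]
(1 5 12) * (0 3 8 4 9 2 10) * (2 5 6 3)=(0 2 10)(1 6 3 8 4 9 5 12)=[2, 6, 10, 8, 9, 12, 3, 7, 4, 5, 0, 11, 1]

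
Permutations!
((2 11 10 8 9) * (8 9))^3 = (2 9 10 11) = [0, 1, 9, 3, 4, 5, 6, 7, 8, 10, 11, 2]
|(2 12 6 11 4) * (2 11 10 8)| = 10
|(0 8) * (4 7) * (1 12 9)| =6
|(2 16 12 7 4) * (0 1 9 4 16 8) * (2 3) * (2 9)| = |(0 1 2 8)(3 9 4)(7 16 12)| = 12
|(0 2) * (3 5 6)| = 6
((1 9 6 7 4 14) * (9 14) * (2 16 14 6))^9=(1 6 7 4 9 2 16 14)=[0, 6, 16, 3, 9, 5, 7, 4, 8, 2, 10, 11, 12, 13, 1, 15, 14]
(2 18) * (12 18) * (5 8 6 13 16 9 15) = [0, 1, 12, 3, 4, 8, 13, 7, 6, 15, 10, 11, 18, 16, 14, 5, 9, 17, 2] = (2 12 18)(5 8 6 13 16 9 15)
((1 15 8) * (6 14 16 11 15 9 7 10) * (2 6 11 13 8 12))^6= (1 12 8 15 13 11 16 10 14 7 6 9 2)= [0, 12, 1, 3, 4, 5, 9, 6, 15, 2, 14, 16, 8, 11, 7, 13, 10]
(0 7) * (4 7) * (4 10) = (0 10 4 7) = [10, 1, 2, 3, 7, 5, 6, 0, 8, 9, 4]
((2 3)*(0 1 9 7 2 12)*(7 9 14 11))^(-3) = (0 2 14 12 7 1 3 11) = [2, 3, 14, 11, 4, 5, 6, 1, 8, 9, 10, 0, 7, 13, 12]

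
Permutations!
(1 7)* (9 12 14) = (1 7)(9 12 14) = [0, 7, 2, 3, 4, 5, 6, 1, 8, 12, 10, 11, 14, 13, 9]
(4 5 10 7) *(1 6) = [0, 6, 2, 3, 5, 10, 1, 4, 8, 9, 7] = (1 6)(4 5 10 7)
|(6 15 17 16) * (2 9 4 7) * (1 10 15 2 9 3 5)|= |(1 10 15 17 16 6 2 3 5)(4 7 9)|= 9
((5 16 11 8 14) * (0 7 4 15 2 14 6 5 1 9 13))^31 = [2, 7, 13, 3, 1, 16, 5, 14, 6, 4, 10, 8, 12, 15, 0, 9, 11] = (0 2 13 15 9 4 1 7 14)(5 16 11 8 6)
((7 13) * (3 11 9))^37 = (3 11 9)(7 13) = [0, 1, 2, 11, 4, 5, 6, 13, 8, 3, 10, 9, 12, 7]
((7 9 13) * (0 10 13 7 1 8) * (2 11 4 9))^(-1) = (0 8 1 13 10)(2 7 9 4 11) = [8, 13, 7, 3, 11, 5, 6, 9, 1, 4, 0, 2, 12, 10]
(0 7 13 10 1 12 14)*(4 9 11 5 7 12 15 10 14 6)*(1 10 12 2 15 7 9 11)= (0 2 15 12 6 4 11 5 9 1 7 13 14)= [2, 7, 15, 3, 11, 9, 4, 13, 8, 1, 10, 5, 6, 14, 0, 12]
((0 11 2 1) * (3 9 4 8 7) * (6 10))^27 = (0 1 2 11)(3 4 7 9 8)(6 10) = [1, 2, 11, 4, 7, 5, 10, 9, 3, 8, 6, 0]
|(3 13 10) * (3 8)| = |(3 13 10 8)| = 4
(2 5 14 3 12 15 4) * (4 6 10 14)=(2 5 4)(3 12 15 6 10 14)=[0, 1, 5, 12, 2, 4, 10, 7, 8, 9, 14, 11, 15, 13, 3, 6]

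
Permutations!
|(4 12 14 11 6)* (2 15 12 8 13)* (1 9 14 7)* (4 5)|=|(1 9 14 11 6 5 4 8 13 2 15 12 7)|=13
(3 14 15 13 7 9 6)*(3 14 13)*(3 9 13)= (6 14 15 9)(7 13)= [0, 1, 2, 3, 4, 5, 14, 13, 8, 6, 10, 11, 12, 7, 15, 9]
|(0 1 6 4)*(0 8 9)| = |(0 1 6 4 8 9)| = 6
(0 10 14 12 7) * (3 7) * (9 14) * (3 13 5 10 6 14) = (0 6 14 12 13 5 10 9 3 7) = [6, 1, 2, 7, 4, 10, 14, 0, 8, 3, 9, 11, 13, 5, 12]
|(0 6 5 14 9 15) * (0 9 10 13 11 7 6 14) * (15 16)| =24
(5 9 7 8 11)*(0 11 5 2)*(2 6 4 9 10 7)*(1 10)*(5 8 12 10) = (0 11 6 4 9 2)(1 5)(7 12 10) = [11, 5, 0, 3, 9, 1, 4, 12, 8, 2, 7, 6, 10]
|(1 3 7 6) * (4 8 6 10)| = |(1 3 7 10 4 8 6)| = 7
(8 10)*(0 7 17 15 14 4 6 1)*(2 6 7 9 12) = [9, 0, 6, 3, 7, 5, 1, 17, 10, 12, 8, 11, 2, 13, 4, 14, 16, 15] = (0 9 12 2 6 1)(4 7 17 15 14)(8 10)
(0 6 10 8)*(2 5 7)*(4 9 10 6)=(0 4 9 10 8)(2 5 7)=[4, 1, 5, 3, 9, 7, 6, 2, 0, 10, 8]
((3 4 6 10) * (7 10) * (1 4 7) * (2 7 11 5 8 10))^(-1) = (1 6 4)(2 7)(3 10 8 5 11) = [0, 6, 7, 10, 1, 11, 4, 2, 5, 9, 8, 3]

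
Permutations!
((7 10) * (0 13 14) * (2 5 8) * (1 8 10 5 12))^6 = (14)(1 2)(8 12) = [0, 2, 1, 3, 4, 5, 6, 7, 12, 9, 10, 11, 8, 13, 14]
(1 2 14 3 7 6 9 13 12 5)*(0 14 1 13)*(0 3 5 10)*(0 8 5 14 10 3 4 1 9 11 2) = (14)(0 10 8 5 13 12 3 7 6 11 2 9 4 1) = [10, 0, 9, 7, 1, 13, 11, 6, 5, 4, 8, 2, 3, 12, 14]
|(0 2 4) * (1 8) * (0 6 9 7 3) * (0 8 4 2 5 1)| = |(0 5 1 4 6 9 7 3 8)| = 9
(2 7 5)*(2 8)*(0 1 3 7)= (0 1 3 7 5 8 2)= [1, 3, 0, 7, 4, 8, 6, 5, 2]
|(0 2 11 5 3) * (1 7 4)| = 15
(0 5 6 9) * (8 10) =(0 5 6 9)(8 10) =[5, 1, 2, 3, 4, 6, 9, 7, 10, 0, 8]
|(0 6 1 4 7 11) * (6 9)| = |(0 9 6 1 4 7 11)| = 7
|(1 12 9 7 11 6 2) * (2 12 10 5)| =|(1 10 5 2)(6 12 9 7 11)| =20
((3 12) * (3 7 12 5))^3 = (3 5)(7 12) = [0, 1, 2, 5, 4, 3, 6, 12, 8, 9, 10, 11, 7]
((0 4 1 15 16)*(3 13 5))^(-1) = (0 16 15 1 4)(3 5 13) = [16, 4, 2, 5, 0, 13, 6, 7, 8, 9, 10, 11, 12, 3, 14, 1, 15]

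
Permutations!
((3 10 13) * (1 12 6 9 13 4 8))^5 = (1 3 12 10 6 4 9 8 13) = [0, 3, 2, 12, 9, 5, 4, 7, 13, 8, 6, 11, 10, 1]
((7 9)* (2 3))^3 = (2 3)(7 9) = [0, 1, 3, 2, 4, 5, 6, 9, 8, 7]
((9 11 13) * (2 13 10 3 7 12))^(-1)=(2 12 7 3 10 11 9 13)=[0, 1, 12, 10, 4, 5, 6, 3, 8, 13, 11, 9, 7, 2]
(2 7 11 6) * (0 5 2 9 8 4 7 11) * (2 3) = (0 5 3 2 11 6 9 8 4 7) = [5, 1, 11, 2, 7, 3, 9, 0, 4, 8, 10, 6]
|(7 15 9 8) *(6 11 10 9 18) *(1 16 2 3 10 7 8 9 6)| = 10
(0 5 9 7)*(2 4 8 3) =(0 5 9 7)(2 4 8 3) =[5, 1, 4, 2, 8, 9, 6, 0, 3, 7]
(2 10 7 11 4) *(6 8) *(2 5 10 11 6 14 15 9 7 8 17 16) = (2 11 4 5 10 8 14 15 9 7 6 17 16) = [0, 1, 11, 3, 5, 10, 17, 6, 14, 7, 8, 4, 12, 13, 15, 9, 2, 16]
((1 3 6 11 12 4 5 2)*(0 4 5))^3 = (0 4)(1 11 2 6 5 3 12) = [4, 11, 6, 12, 0, 3, 5, 7, 8, 9, 10, 2, 1]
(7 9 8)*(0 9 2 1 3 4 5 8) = (0 9)(1 3 4 5 8 7 2) = [9, 3, 1, 4, 5, 8, 6, 2, 7, 0]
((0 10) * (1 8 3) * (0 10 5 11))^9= [0, 1, 2, 3, 4, 5, 6, 7, 8, 9, 10, 11]= (11)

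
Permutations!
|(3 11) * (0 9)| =2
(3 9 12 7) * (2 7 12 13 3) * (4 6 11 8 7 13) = (2 13 3 9 4 6 11 8 7) = [0, 1, 13, 9, 6, 5, 11, 2, 7, 4, 10, 8, 12, 3]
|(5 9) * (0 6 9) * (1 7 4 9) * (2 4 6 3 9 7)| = |(0 3 9 5)(1 2 4 7 6)| = 20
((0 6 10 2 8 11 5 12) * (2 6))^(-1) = (0 12 5 11 8 2)(6 10) = [12, 1, 0, 3, 4, 11, 10, 7, 2, 9, 6, 8, 5]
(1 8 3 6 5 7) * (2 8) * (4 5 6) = (1 2 8 3 4 5 7) = [0, 2, 8, 4, 5, 7, 6, 1, 3]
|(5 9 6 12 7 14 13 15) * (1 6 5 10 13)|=|(1 6 12 7 14)(5 9)(10 13 15)|=30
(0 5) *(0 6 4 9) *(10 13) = [5, 1, 2, 3, 9, 6, 4, 7, 8, 0, 13, 11, 12, 10] = (0 5 6 4 9)(10 13)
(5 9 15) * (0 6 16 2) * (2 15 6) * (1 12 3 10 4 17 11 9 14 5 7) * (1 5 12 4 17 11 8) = (0 2)(1 4 11 9 6 16 15 7 5 14 12 3 10 17 8) = [2, 4, 0, 10, 11, 14, 16, 5, 1, 6, 17, 9, 3, 13, 12, 7, 15, 8]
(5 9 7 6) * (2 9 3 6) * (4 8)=(2 9 7)(3 6 5)(4 8)=[0, 1, 9, 6, 8, 3, 5, 2, 4, 7]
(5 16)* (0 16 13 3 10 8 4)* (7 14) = [16, 1, 2, 10, 0, 13, 6, 14, 4, 9, 8, 11, 12, 3, 7, 15, 5] = (0 16 5 13 3 10 8 4)(7 14)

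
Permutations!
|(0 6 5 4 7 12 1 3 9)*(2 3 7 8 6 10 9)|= |(0 10 9)(1 7 12)(2 3)(4 8 6 5)|= 12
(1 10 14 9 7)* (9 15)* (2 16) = (1 10 14 15 9 7)(2 16) = [0, 10, 16, 3, 4, 5, 6, 1, 8, 7, 14, 11, 12, 13, 15, 9, 2]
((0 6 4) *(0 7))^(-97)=[7, 1, 2, 3, 6, 5, 0, 4]=(0 7 4 6)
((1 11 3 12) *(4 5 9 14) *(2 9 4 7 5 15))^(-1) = (1 12 3 11)(2 15 4 5 7 14 9) = [0, 12, 15, 11, 5, 7, 6, 14, 8, 2, 10, 1, 3, 13, 9, 4]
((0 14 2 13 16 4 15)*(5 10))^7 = (16)(5 10) = [0, 1, 2, 3, 4, 10, 6, 7, 8, 9, 5, 11, 12, 13, 14, 15, 16]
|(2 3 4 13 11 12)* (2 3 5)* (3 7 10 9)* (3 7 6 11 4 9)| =|(2 5)(3 9 7 10)(4 13)(6 11 12)| =12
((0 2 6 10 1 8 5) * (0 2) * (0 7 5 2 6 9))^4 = (0 10 9 6 2 5 8 7 1) = [10, 0, 5, 3, 4, 8, 2, 1, 7, 6, 9]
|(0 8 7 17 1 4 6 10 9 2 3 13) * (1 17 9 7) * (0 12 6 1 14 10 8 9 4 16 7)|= 20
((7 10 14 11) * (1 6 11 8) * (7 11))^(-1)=(1 8 14 10 7 6)=[0, 8, 2, 3, 4, 5, 1, 6, 14, 9, 7, 11, 12, 13, 10]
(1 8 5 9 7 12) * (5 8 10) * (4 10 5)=(1 5 9 7 12)(4 10)=[0, 5, 2, 3, 10, 9, 6, 12, 8, 7, 4, 11, 1]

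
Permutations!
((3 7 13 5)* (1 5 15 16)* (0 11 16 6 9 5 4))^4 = [4, 16, 2, 6, 1, 15, 7, 9, 8, 13, 10, 0, 12, 5, 14, 3, 11] = (0 4 1 16 11)(3 6 7 9 13 5 15)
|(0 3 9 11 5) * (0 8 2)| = 7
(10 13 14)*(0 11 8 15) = (0 11 8 15)(10 13 14) = [11, 1, 2, 3, 4, 5, 6, 7, 15, 9, 13, 8, 12, 14, 10, 0]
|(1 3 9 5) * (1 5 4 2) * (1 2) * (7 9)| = |(1 3 7 9 4)| = 5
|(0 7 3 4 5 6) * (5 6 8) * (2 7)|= |(0 2 7 3 4 6)(5 8)|= 6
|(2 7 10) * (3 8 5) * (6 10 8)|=|(2 7 8 5 3 6 10)|=7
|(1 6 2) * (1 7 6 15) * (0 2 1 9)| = 7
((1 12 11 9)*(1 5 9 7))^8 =(12) =[0, 1, 2, 3, 4, 5, 6, 7, 8, 9, 10, 11, 12]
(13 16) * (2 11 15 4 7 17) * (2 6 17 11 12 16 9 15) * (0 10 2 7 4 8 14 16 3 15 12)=(0 10 2)(3 15 8 14 16 13 9 12)(6 17)(7 11)=[10, 1, 0, 15, 4, 5, 17, 11, 14, 12, 2, 7, 3, 9, 16, 8, 13, 6]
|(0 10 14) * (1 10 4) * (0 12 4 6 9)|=|(0 6 9)(1 10 14 12 4)|=15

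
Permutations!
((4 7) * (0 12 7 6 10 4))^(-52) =(0 7 12)(4 10 6) =[7, 1, 2, 3, 10, 5, 4, 12, 8, 9, 6, 11, 0]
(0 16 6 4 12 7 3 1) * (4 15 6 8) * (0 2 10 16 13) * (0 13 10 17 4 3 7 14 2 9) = (0 10 16 8 3 1 9)(2 17 4 12 14)(6 15) = [10, 9, 17, 1, 12, 5, 15, 7, 3, 0, 16, 11, 14, 13, 2, 6, 8, 4]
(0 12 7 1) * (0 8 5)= (0 12 7 1 8 5)= [12, 8, 2, 3, 4, 0, 6, 1, 5, 9, 10, 11, 7]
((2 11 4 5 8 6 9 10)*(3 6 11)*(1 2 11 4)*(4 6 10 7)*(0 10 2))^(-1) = (0 1 11 10)(2 3)(4 7 9 6 8 5) = [1, 11, 3, 2, 7, 4, 8, 9, 5, 6, 0, 10]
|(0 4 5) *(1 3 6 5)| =6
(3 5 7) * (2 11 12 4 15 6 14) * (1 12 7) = (1 12 4 15 6 14 2 11 7 3 5) = [0, 12, 11, 5, 15, 1, 14, 3, 8, 9, 10, 7, 4, 13, 2, 6]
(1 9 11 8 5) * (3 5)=(1 9 11 8 3 5)=[0, 9, 2, 5, 4, 1, 6, 7, 3, 11, 10, 8]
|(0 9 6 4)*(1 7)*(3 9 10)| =6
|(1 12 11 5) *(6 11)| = 5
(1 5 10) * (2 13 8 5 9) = (1 9 2 13 8 5 10) = [0, 9, 13, 3, 4, 10, 6, 7, 5, 2, 1, 11, 12, 8]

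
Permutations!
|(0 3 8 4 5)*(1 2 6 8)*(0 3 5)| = |(0 5 3 1 2 6 8 4)| = 8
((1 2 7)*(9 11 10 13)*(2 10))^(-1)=(1 7 2 11 9 13 10)=[0, 7, 11, 3, 4, 5, 6, 2, 8, 13, 1, 9, 12, 10]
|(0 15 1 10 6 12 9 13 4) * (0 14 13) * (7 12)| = |(0 15 1 10 6 7 12 9)(4 14 13)| = 24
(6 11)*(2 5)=[0, 1, 5, 3, 4, 2, 11, 7, 8, 9, 10, 6]=(2 5)(6 11)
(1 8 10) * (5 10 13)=(1 8 13 5 10)=[0, 8, 2, 3, 4, 10, 6, 7, 13, 9, 1, 11, 12, 5]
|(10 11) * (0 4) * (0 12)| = 6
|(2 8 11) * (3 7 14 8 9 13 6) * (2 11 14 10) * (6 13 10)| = 6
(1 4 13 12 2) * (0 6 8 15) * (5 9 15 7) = (0 6 8 7 5 9 15)(1 4 13 12 2) = [6, 4, 1, 3, 13, 9, 8, 5, 7, 15, 10, 11, 2, 12, 14, 0]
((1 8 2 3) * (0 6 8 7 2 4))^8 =(8) =[0, 1, 2, 3, 4, 5, 6, 7, 8]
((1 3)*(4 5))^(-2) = [0, 1, 2, 3, 4, 5] = (5)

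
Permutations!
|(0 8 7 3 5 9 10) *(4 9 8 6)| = 20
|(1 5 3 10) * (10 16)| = 5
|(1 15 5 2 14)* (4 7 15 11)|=8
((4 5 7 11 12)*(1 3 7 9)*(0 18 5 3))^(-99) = (0 18 5 9 1)(3 7 11 12 4) = [18, 0, 2, 7, 3, 9, 6, 11, 8, 1, 10, 12, 4, 13, 14, 15, 16, 17, 5]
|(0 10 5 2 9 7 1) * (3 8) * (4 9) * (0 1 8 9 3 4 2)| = 15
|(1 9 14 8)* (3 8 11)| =6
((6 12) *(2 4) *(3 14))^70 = (14) = [0, 1, 2, 3, 4, 5, 6, 7, 8, 9, 10, 11, 12, 13, 14]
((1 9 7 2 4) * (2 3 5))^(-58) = [0, 2, 3, 9, 5, 7, 6, 1, 8, 4] = (1 2 3 9 4 5 7)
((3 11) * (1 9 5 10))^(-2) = [0, 5, 2, 3, 4, 1, 6, 7, 8, 10, 9, 11] = (11)(1 5)(9 10)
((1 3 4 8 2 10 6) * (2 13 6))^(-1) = (1 6 13 8 4 3)(2 10) = [0, 6, 10, 1, 3, 5, 13, 7, 4, 9, 2, 11, 12, 8]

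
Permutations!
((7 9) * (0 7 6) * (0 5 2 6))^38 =[9, 1, 5, 3, 4, 6, 2, 0, 8, 7] =(0 9 7)(2 5 6)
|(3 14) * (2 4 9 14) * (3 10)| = |(2 4 9 14 10 3)| = 6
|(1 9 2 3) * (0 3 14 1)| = |(0 3)(1 9 2 14)| = 4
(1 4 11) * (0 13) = (0 13)(1 4 11) = [13, 4, 2, 3, 11, 5, 6, 7, 8, 9, 10, 1, 12, 0]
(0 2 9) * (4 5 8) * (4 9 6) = (0 2 6 4 5 8 9) = [2, 1, 6, 3, 5, 8, 4, 7, 9, 0]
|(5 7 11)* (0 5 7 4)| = 6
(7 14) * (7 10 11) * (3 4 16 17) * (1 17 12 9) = [0, 17, 2, 4, 16, 5, 6, 14, 8, 1, 11, 7, 9, 13, 10, 15, 12, 3] = (1 17 3 4 16 12 9)(7 14 10 11)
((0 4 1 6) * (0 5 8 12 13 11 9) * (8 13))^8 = (13) = [0, 1, 2, 3, 4, 5, 6, 7, 8, 9, 10, 11, 12, 13]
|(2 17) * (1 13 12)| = |(1 13 12)(2 17)| = 6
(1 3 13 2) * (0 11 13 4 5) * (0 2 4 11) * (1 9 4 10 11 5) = (1 3 5 2 9 4)(10 11 13) = [0, 3, 9, 5, 1, 2, 6, 7, 8, 4, 11, 13, 12, 10]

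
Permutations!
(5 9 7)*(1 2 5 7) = (1 2 5 9) = [0, 2, 5, 3, 4, 9, 6, 7, 8, 1]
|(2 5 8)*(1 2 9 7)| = |(1 2 5 8 9 7)| = 6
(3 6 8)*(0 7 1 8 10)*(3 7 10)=(0 10)(1 8 7)(3 6)=[10, 8, 2, 6, 4, 5, 3, 1, 7, 9, 0]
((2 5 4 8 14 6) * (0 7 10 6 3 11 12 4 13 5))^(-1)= (0 2 6 10 7)(3 14 8 4 12 11)(5 13)= [2, 1, 6, 14, 12, 13, 10, 0, 4, 9, 7, 3, 11, 5, 8]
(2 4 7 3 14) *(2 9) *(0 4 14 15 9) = (0 4 7 3 15 9 2 14) = [4, 1, 14, 15, 7, 5, 6, 3, 8, 2, 10, 11, 12, 13, 0, 9]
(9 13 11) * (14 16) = (9 13 11)(14 16) = [0, 1, 2, 3, 4, 5, 6, 7, 8, 13, 10, 9, 12, 11, 16, 15, 14]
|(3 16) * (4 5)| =2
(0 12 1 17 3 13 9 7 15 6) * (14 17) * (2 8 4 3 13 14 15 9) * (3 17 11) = [12, 15, 8, 14, 17, 5, 0, 9, 4, 7, 10, 3, 1, 2, 11, 6, 16, 13] = (0 12 1 15 6)(2 8 4 17 13)(3 14 11)(7 9)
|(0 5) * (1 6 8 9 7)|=|(0 5)(1 6 8 9 7)|=10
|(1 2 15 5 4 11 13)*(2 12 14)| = 9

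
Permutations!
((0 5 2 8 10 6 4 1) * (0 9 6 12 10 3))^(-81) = (0 3 8 2 5)(1 4 6 9)(10 12) = [3, 4, 5, 8, 6, 0, 9, 7, 2, 1, 12, 11, 10]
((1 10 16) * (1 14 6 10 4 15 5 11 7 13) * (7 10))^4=(1 11 6 4 10 7 15 16 13 5 14)=[0, 11, 2, 3, 10, 14, 4, 15, 8, 9, 7, 6, 12, 5, 1, 16, 13]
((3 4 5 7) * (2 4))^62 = [0, 1, 5, 4, 7, 3, 6, 2] = (2 5 3 4 7)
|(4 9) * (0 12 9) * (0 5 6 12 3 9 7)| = |(0 3 9 4 5 6 12 7)| = 8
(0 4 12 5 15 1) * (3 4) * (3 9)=(0 9 3 4 12 5 15 1)=[9, 0, 2, 4, 12, 15, 6, 7, 8, 3, 10, 11, 5, 13, 14, 1]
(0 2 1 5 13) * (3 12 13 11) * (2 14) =(0 14 2 1 5 11 3 12 13) =[14, 5, 1, 12, 4, 11, 6, 7, 8, 9, 10, 3, 13, 0, 2]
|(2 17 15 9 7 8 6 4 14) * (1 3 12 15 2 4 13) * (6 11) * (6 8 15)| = 30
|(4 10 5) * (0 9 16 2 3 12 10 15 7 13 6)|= |(0 9 16 2 3 12 10 5 4 15 7 13 6)|= 13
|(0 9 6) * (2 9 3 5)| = |(0 3 5 2 9 6)| = 6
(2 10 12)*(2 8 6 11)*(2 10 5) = (2 5)(6 11 10 12 8) = [0, 1, 5, 3, 4, 2, 11, 7, 6, 9, 12, 10, 8]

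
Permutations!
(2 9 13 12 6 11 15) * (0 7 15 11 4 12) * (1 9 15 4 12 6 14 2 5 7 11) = [11, 9, 15, 3, 6, 7, 12, 4, 8, 13, 10, 1, 14, 0, 2, 5] = (0 11 1 9 13)(2 15 5 7 4 6 12 14)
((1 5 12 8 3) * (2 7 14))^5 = [0, 1, 14, 3, 4, 5, 6, 2, 8, 9, 10, 11, 12, 13, 7] = (2 14 7)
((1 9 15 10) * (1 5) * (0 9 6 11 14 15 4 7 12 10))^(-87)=(0 11 5 7)(1 12 9 14)(4 15 6 10)=[11, 12, 2, 3, 15, 7, 10, 0, 8, 14, 4, 5, 9, 13, 1, 6]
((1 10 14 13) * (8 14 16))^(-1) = [0, 13, 2, 3, 4, 5, 6, 7, 16, 9, 1, 11, 12, 14, 8, 15, 10] = (1 13 14 8 16 10)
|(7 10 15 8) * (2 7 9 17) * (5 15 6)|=9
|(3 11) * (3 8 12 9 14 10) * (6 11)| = |(3 6 11 8 12 9 14 10)| = 8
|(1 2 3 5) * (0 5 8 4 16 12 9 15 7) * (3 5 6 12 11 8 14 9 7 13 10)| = |(0 6 12 7)(1 2 5)(3 14 9 15 13 10)(4 16 11 8)| = 12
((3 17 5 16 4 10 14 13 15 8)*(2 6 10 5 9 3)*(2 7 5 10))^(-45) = [0, 1, 6, 3, 4, 5, 2, 7, 8, 9, 10, 11, 12, 13, 14, 15, 16, 17] = (17)(2 6)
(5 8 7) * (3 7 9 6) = (3 7 5 8 9 6) = [0, 1, 2, 7, 4, 8, 3, 5, 9, 6]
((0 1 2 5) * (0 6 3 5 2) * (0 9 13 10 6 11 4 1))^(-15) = (1 10 5)(3 4 13)(6 11 9) = [0, 10, 2, 4, 13, 1, 11, 7, 8, 6, 5, 9, 12, 3]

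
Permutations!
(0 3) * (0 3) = (3) = [0, 1, 2, 3]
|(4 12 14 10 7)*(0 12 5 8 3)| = 9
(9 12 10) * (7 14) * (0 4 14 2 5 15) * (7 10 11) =(0 4 14 10 9 12 11 7 2 5 15) =[4, 1, 5, 3, 14, 15, 6, 2, 8, 12, 9, 7, 11, 13, 10, 0]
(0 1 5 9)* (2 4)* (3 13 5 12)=[1, 12, 4, 13, 2, 9, 6, 7, 8, 0, 10, 11, 3, 5]=(0 1 12 3 13 5 9)(2 4)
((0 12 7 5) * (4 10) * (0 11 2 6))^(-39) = (0 5 6 7 2 12 11)(4 10) = [5, 1, 12, 3, 10, 6, 7, 2, 8, 9, 4, 0, 11]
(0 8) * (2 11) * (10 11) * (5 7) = (0 8)(2 10 11)(5 7) = [8, 1, 10, 3, 4, 7, 6, 5, 0, 9, 11, 2]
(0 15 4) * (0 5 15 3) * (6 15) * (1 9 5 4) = (0 3)(1 9 5 6 15) = [3, 9, 2, 0, 4, 6, 15, 7, 8, 5, 10, 11, 12, 13, 14, 1]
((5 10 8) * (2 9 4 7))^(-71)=(2 9 4 7)(5 10 8)=[0, 1, 9, 3, 7, 10, 6, 2, 5, 4, 8]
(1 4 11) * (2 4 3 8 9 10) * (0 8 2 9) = [8, 3, 4, 2, 11, 5, 6, 7, 0, 10, 9, 1] = (0 8)(1 3 2 4 11)(9 10)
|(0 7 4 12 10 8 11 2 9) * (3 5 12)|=11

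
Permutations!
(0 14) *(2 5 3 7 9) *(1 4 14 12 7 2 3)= [12, 4, 5, 2, 14, 1, 6, 9, 8, 3, 10, 11, 7, 13, 0]= (0 12 7 9 3 2 5 1 4 14)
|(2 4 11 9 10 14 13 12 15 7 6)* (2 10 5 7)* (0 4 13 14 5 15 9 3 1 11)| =|(0 4)(1 11 3)(2 13 12 9 15)(5 7 6 10)| =60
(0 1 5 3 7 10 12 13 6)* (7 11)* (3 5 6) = [1, 6, 2, 11, 4, 5, 0, 10, 8, 9, 12, 7, 13, 3] = (0 1 6)(3 11 7 10 12 13)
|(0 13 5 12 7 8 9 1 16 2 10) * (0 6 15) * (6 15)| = 12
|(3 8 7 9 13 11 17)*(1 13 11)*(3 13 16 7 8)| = 7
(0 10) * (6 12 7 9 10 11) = [11, 1, 2, 3, 4, 5, 12, 9, 8, 10, 0, 6, 7] = (0 11 6 12 7 9 10)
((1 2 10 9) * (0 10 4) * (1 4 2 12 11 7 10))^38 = (0 9 7 12)(1 4 10 11) = [9, 4, 2, 3, 10, 5, 6, 12, 8, 7, 11, 1, 0]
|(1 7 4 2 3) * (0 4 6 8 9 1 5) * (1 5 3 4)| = 14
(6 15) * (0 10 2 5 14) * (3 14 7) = (0 10 2 5 7 3 14)(6 15) = [10, 1, 5, 14, 4, 7, 15, 3, 8, 9, 2, 11, 12, 13, 0, 6]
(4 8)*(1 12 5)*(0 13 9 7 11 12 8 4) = (0 13 9 7 11 12 5 1 8) = [13, 8, 2, 3, 4, 1, 6, 11, 0, 7, 10, 12, 5, 9]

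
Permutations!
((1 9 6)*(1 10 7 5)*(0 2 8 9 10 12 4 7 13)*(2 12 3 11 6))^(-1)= (0 13 10 1 5 7 4 12)(2 9 8)(3 6 11)= [13, 5, 9, 6, 12, 7, 11, 4, 2, 8, 1, 3, 0, 10]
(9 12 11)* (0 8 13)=(0 8 13)(9 12 11)=[8, 1, 2, 3, 4, 5, 6, 7, 13, 12, 10, 9, 11, 0]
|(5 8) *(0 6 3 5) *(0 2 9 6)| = 6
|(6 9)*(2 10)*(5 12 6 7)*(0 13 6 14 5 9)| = |(0 13 6)(2 10)(5 12 14)(7 9)| = 6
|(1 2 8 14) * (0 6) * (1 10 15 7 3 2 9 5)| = |(0 6)(1 9 5)(2 8 14 10 15 7 3)| = 42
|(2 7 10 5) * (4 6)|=|(2 7 10 5)(4 6)|=4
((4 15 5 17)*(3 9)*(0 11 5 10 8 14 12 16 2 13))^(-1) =(0 13 2 16 12 14 8 10 15 4 17 5 11)(3 9) =[13, 1, 16, 9, 17, 11, 6, 7, 10, 3, 15, 0, 14, 2, 8, 4, 12, 5]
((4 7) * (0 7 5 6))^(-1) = [6, 1, 2, 3, 7, 4, 5, 0] = (0 6 5 4 7)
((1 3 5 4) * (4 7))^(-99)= (1 3 5 7 4)= [0, 3, 2, 5, 1, 7, 6, 4]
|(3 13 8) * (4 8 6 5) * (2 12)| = |(2 12)(3 13 6 5 4 8)| = 6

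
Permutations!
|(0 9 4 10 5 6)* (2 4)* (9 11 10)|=15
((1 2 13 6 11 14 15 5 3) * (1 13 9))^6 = (3 5 15 14 11 6 13) = [0, 1, 2, 5, 4, 15, 13, 7, 8, 9, 10, 6, 12, 3, 11, 14]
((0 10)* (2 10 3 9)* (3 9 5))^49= (0 9 2 10)(3 5)= [9, 1, 10, 5, 4, 3, 6, 7, 8, 2, 0]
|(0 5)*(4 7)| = 2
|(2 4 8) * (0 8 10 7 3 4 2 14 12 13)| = 20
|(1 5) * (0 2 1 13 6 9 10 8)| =|(0 2 1 5 13 6 9 10 8)| =9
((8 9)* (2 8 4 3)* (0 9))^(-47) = (0 9 4 3 2 8) = [9, 1, 8, 2, 3, 5, 6, 7, 0, 4]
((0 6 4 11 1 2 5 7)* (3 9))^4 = [1, 0, 6, 3, 5, 4, 2, 11, 8, 9, 10, 7] = (0 1)(2 6)(4 5)(7 11)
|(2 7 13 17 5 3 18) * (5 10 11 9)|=|(2 7 13 17 10 11 9 5 3 18)|=10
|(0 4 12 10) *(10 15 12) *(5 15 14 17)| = 15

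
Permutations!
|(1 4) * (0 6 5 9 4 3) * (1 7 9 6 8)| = |(0 8 1 3)(4 7 9)(5 6)| = 12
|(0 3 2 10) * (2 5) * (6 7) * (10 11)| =6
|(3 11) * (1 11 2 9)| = |(1 11 3 2 9)| = 5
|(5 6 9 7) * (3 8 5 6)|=|(3 8 5)(6 9 7)|=3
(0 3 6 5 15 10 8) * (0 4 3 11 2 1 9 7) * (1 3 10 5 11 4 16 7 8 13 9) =[4, 1, 3, 6, 10, 15, 11, 0, 16, 8, 13, 2, 12, 9, 14, 5, 7] =(0 4 10 13 9 8 16 7)(2 3 6 11)(5 15)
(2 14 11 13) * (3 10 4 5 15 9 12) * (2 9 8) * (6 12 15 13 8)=(2 14 11 8)(3 10 4 5 13 9 15 6 12)=[0, 1, 14, 10, 5, 13, 12, 7, 2, 15, 4, 8, 3, 9, 11, 6]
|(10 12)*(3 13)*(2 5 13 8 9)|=6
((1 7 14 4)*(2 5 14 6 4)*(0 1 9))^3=(14)(0 6)(1 4)(7 9)=[6, 4, 2, 3, 1, 5, 0, 9, 8, 7, 10, 11, 12, 13, 14]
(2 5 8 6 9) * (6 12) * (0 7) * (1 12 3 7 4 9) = [4, 12, 5, 7, 9, 8, 1, 0, 3, 2, 10, 11, 6] = (0 4 9 2 5 8 3 7)(1 12 6)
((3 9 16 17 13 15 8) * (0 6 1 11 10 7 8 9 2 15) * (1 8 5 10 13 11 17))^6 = (0 9)(1 8)(2 11)(3 17)(6 16)(13 15) = [9, 8, 11, 17, 4, 5, 16, 7, 1, 0, 10, 2, 12, 15, 14, 13, 6, 3]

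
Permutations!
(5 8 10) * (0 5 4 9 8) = (0 5)(4 9 8 10) = [5, 1, 2, 3, 9, 0, 6, 7, 10, 8, 4]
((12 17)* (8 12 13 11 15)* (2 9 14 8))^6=(2 13 8)(9 11 12)(14 15 17)=[0, 1, 13, 3, 4, 5, 6, 7, 2, 11, 10, 12, 9, 8, 15, 17, 16, 14]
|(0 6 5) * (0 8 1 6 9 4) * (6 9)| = 7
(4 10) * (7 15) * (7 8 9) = (4 10)(7 15 8 9) = [0, 1, 2, 3, 10, 5, 6, 15, 9, 7, 4, 11, 12, 13, 14, 8]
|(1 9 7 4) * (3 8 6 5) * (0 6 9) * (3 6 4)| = 12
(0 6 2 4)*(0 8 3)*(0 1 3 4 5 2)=(0 6)(1 3)(2 5)(4 8)=[6, 3, 5, 1, 8, 2, 0, 7, 4]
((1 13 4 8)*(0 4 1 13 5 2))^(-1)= [2, 13, 5, 3, 0, 1, 6, 7, 4, 9, 10, 11, 12, 8]= (0 2 5 1 13 8 4)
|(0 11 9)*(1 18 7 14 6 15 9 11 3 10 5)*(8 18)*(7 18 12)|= 12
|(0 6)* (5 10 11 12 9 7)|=6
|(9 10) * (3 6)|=|(3 6)(9 10)|=2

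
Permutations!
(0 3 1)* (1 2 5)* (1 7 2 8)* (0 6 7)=(0 3 8 1 6 7 2 5)=[3, 6, 5, 8, 4, 0, 7, 2, 1]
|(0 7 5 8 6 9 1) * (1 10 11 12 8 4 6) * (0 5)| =18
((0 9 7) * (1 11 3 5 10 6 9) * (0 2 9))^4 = (0 5 1 10 11 6 3)(2 9 7) = [5, 10, 9, 0, 4, 1, 3, 2, 8, 7, 11, 6]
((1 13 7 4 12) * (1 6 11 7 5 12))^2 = [0, 5, 2, 3, 13, 6, 7, 1, 8, 9, 10, 4, 11, 12] = (1 5 6 7)(4 13 12 11)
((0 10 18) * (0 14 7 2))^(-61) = (0 2 7 14 18 10) = [2, 1, 7, 3, 4, 5, 6, 14, 8, 9, 0, 11, 12, 13, 18, 15, 16, 17, 10]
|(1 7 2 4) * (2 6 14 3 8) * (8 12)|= |(1 7 6 14 3 12 8 2 4)|= 9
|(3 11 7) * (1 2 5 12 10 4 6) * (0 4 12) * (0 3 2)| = 20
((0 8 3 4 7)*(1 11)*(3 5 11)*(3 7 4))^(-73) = (0 7 1 11 5 8) = [7, 11, 2, 3, 4, 8, 6, 1, 0, 9, 10, 5]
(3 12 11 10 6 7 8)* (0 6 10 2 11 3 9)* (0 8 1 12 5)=(0 6 7 1 12 3 5)(2 11)(8 9)=[6, 12, 11, 5, 4, 0, 7, 1, 9, 8, 10, 2, 3]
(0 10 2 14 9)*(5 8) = [10, 1, 14, 3, 4, 8, 6, 7, 5, 0, 2, 11, 12, 13, 9] = (0 10 2 14 9)(5 8)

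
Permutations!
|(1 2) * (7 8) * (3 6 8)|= |(1 2)(3 6 8 7)|= 4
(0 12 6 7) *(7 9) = (0 12 6 9 7) = [12, 1, 2, 3, 4, 5, 9, 0, 8, 7, 10, 11, 6]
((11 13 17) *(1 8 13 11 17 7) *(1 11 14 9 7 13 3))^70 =(17)(1 8 3)(7 14)(9 11) =[0, 8, 2, 1, 4, 5, 6, 14, 3, 11, 10, 9, 12, 13, 7, 15, 16, 17]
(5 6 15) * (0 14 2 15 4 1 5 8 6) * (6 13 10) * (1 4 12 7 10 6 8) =(0 14 2 15 1 5)(6 12 7 10 8 13) =[14, 5, 15, 3, 4, 0, 12, 10, 13, 9, 8, 11, 7, 6, 2, 1]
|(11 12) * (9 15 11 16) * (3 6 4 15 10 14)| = 10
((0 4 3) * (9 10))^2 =[3, 1, 2, 4, 0, 5, 6, 7, 8, 9, 10] =(10)(0 3 4)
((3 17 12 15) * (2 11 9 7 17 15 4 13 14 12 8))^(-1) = (2 8 17 7 9 11)(3 15)(4 12 14 13) = [0, 1, 8, 15, 12, 5, 6, 9, 17, 11, 10, 2, 14, 4, 13, 3, 16, 7]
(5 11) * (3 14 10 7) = (3 14 10 7)(5 11) = [0, 1, 2, 14, 4, 11, 6, 3, 8, 9, 7, 5, 12, 13, 10]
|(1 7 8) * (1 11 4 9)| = 6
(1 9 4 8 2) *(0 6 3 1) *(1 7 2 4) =(0 6 3 7 2)(1 9)(4 8) =[6, 9, 0, 7, 8, 5, 3, 2, 4, 1]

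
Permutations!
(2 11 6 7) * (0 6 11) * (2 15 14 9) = (0 6 7 15 14 9 2) = [6, 1, 0, 3, 4, 5, 7, 15, 8, 2, 10, 11, 12, 13, 9, 14]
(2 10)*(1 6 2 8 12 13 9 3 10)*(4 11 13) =[0, 6, 1, 10, 11, 5, 2, 7, 12, 3, 8, 13, 4, 9] =(1 6 2)(3 10 8 12 4 11 13 9)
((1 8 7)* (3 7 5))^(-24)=(1 8 5 3 7)=[0, 8, 2, 7, 4, 3, 6, 1, 5]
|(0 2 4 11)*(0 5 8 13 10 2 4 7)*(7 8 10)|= 9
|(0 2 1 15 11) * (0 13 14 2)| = 6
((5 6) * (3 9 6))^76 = (9) = [0, 1, 2, 3, 4, 5, 6, 7, 8, 9]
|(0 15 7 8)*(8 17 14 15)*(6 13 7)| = 6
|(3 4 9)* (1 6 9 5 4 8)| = |(1 6 9 3 8)(4 5)| = 10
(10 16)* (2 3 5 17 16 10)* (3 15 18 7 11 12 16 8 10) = (2 15 18 7 11 12 16)(3 5 17 8 10) = [0, 1, 15, 5, 4, 17, 6, 11, 10, 9, 3, 12, 16, 13, 14, 18, 2, 8, 7]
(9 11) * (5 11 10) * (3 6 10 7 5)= (3 6 10)(5 11 9 7)= [0, 1, 2, 6, 4, 11, 10, 5, 8, 7, 3, 9]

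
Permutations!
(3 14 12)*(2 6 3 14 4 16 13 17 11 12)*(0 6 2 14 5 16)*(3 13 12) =(0 6 13 17 11 3 4)(5 16 12) =[6, 1, 2, 4, 0, 16, 13, 7, 8, 9, 10, 3, 5, 17, 14, 15, 12, 11]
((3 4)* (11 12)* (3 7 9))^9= (3 4 7 9)(11 12)= [0, 1, 2, 4, 7, 5, 6, 9, 8, 3, 10, 12, 11]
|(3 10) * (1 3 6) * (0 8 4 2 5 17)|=|(0 8 4 2 5 17)(1 3 10 6)|=12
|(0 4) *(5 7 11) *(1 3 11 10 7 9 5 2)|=|(0 4)(1 3 11 2)(5 9)(7 10)|=4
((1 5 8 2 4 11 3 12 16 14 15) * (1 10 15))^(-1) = [0, 14, 8, 11, 2, 1, 6, 7, 5, 9, 15, 4, 3, 13, 16, 10, 12] = (1 14 16 12 3 11 4 2 8 5)(10 15)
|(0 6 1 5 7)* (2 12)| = |(0 6 1 5 7)(2 12)| = 10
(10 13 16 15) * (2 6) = [0, 1, 6, 3, 4, 5, 2, 7, 8, 9, 13, 11, 12, 16, 14, 10, 15] = (2 6)(10 13 16 15)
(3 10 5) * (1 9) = (1 9)(3 10 5) = [0, 9, 2, 10, 4, 3, 6, 7, 8, 1, 5]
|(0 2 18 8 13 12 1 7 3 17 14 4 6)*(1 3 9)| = 33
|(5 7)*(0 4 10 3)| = |(0 4 10 3)(5 7)| = 4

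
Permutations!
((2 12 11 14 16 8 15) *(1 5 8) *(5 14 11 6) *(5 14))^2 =(1 8 2 6 16 5 15 12 14) =[0, 8, 6, 3, 4, 15, 16, 7, 2, 9, 10, 11, 14, 13, 1, 12, 5]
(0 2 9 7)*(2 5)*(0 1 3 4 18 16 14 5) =(1 3 4 18 16 14 5 2 9 7) =[0, 3, 9, 4, 18, 2, 6, 1, 8, 7, 10, 11, 12, 13, 5, 15, 14, 17, 16]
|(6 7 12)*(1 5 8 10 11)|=|(1 5 8 10 11)(6 7 12)|=15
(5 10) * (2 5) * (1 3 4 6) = (1 3 4 6)(2 5 10) = [0, 3, 5, 4, 6, 10, 1, 7, 8, 9, 2]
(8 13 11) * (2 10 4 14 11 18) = (2 10 4 14 11 8 13 18) = [0, 1, 10, 3, 14, 5, 6, 7, 13, 9, 4, 8, 12, 18, 11, 15, 16, 17, 2]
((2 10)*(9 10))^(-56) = [0, 1, 9, 3, 4, 5, 6, 7, 8, 10, 2] = (2 9 10)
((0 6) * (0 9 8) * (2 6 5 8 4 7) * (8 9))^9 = (0 5 9 4 7 2 6 8) = [5, 1, 6, 3, 7, 9, 8, 2, 0, 4]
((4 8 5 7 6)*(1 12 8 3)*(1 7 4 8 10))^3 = (12)(3 8)(4 6)(5 7) = [0, 1, 2, 8, 6, 7, 4, 5, 3, 9, 10, 11, 12]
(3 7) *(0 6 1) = (0 6 1)(3 7) = [6, 0, 2, 7, 4, 5, 1, 3]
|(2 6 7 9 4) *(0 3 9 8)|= |(0 3 9 4 2 6 7 8)|= 8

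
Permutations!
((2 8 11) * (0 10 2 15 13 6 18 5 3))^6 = (0 13 10 6 2 18 8 5 11 3 15) = [13, 1, 18, 15, 4, 11, 2, 7, 5, 9, 6, 3, 12, 10, 14, 0, 16, 17, 8]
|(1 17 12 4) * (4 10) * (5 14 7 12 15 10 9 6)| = |(1 17 15 10 4)(5 14 7 12 9 6)| = 30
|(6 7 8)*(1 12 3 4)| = 12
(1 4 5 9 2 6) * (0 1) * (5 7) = (0 1 4 7 5 9 2 6) = [1, 4, 6, 3, 7, 9, 0, 5, 8, 2]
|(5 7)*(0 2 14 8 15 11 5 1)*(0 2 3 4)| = |(0 3 4)(1 2 14 8 15 11 5 7)| = 24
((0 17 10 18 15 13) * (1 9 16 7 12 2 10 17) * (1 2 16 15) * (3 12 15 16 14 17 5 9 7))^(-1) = (0 13 15 7 1 18 10 2)(3 16 9 5 17 14 12) = [13, 18, 0, 16, 4, 17, 6, 1, 8, 5, 2, 11, 3, 15, 12, 7, 9, 14, 10]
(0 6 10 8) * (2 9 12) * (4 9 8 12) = (0 6 10 12 2 8)(4 9) = [6, 1, 8, 3, 9, 5, 10, 7, 0, 4, 12, 11, 2]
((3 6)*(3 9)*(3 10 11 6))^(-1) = (6 11 10 9) = [0, 1, 2, 3, 4, 5, 11, 7, 8, 6, 9, 10]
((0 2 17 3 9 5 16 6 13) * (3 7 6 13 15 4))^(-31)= (0 15 16 7 9 2 4 13 6 5 17 3)= [15, 1, 4, 0, 13, 17, 5, 9, 8, 2, 10, 11, 12, 6, 14, 16, 7, 3]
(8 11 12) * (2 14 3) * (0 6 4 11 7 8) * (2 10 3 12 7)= (0 6 4 11 7 8 2 14 12)(3 10)= [6, 1, 14, 10, 11, 5, 4, 8, 2, 9, 3, 7, 0, 13, 12]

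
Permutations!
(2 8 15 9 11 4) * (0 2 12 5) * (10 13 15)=(0 2 8 10 13 15 9 11 4 12 5)=[2, 1, 8, 3, 12, 0, 6, 7, 10, 11, 13, 4, 5, 15, 14, 9]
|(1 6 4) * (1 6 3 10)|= |(1 3 10)(4 6)|= 6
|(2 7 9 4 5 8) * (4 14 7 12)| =15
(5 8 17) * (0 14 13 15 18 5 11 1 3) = (0 14 13 15 18 5 8 17 11 1 3) = [14, 3, 2, 0, 4, 8, 6, 7, 17, 9, 10, 1, 12, 15, 13, 18, 16, 11, 5]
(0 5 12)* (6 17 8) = (0 5 12)(6 17 8) = [5, 1, 2, 3, 4, 12, 17, 7, 6, 9, 10, 11, 0, 13, 14, 15, 16, 8]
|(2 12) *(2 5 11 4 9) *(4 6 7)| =|(2 12 5 11 6 7 4 9)| =8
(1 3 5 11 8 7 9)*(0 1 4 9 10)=(0 1 3 5 11 8 7 10)(4 9)=[1, 3, 2, 5, 9, 11, 6, 10, 7, 4, 0, 8]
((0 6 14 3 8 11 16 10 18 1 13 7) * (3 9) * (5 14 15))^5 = [9, 15, 2, 18, 4, 11, 3, 14, 1, 10, 0, 13, 12, 5, 16, 8, 7, 17, 6] = (0 9 10)(1 15 8)(3 18 6)(5 11 13)(7 14 16)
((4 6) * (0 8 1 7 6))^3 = (0 7)(1 4)(6 8) = [7, 4, 2, 3, 1, 5, 8, 0, 6]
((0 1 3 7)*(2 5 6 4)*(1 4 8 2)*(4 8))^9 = (8) = [0, 1, 2, 3, 4, 5, 6, 7, 8]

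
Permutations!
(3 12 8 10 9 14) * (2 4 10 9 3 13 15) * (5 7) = [0, 1, 4, 12, 10, 7, 6, 5, 9, 14, 3, 11, 8, 15, 13, 2] = (2 4 10 3 12 8 9 14 13 15)(5 7)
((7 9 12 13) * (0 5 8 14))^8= (14)= [0, 1, 2, 3, 4, 5, 6, 7, 8, 9, 10, 11, 12, 13, 14]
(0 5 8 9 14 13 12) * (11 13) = [5, 1, 2, 3, 4, 8, 6, 7, 9, 14, 10, 13, 0, 12, 11] = (0 5 8 9 14 11 13 12)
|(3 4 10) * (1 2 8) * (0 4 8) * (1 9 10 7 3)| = |(0 4 7 3 8 9 10 1 2)| = 9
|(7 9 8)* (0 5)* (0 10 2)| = 12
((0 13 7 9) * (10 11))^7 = [9, 1, 2, 3, 4, 5, 6, 13, 8, 7, 11, 10, 12, 0] = (0 9 7 13)(10 11)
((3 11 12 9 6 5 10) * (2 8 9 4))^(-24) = (2 3 9 12 5)(4 10 8 11 6) = [0, 1, 3, 9, 10, 2, 4, 7, 11, 12, 8, 6, 5]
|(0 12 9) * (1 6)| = |(0 12 9)(1 6)| = 6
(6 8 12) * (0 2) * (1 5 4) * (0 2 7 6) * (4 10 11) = (0 7 6 8 12)(1 5 10 11 4) = [7, 5, 2, 3, 1, 10, 8, 6, 12, 9, 11, 4, 0]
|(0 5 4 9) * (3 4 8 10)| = |(0 5 8 10 3 4 9)| = 7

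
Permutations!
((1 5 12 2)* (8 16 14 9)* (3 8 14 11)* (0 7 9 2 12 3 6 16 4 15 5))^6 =(16)(3 8 4 15 5) =[0, 1, 2, 8, 15, 3, 6, 7, 4, 9, 10, 11, 12, 13, 14, 5, 16]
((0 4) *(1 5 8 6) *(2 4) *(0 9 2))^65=(1 5 8 6)(2 9 4)=[0, 5, 9, 3, 2, 8, 1, 7, 6, 4]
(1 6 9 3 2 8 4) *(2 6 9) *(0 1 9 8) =(0 1 8 4 9 3 6 2) =[1, 8, 0, 6, 9, 5, 2, 7, 4, 3]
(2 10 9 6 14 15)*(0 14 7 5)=(0 14 15 2 10 9 6 7 5)=[14, 1, 10, 3, 4, 0, 7, 5, 8, 6, 9, 11, 12, 13, 15, 2]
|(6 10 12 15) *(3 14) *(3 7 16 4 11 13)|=|(3 14 7 16 4 11 13)(6 10 12 15)|=28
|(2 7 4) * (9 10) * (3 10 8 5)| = 15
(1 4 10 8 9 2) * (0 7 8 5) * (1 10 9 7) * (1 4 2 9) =(0 4 1 2 10 5)(7 8) =[4, 2, 10, 3, 1, 0, 6, 8, 7, 9, 5]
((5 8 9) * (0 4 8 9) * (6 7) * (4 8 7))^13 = (0 8)(4 7 6)(5 9) = [8, 1, 2, 3, 7, 9, 4, 6, 0, 5]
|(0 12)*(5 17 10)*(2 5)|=4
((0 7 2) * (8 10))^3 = [0, 1, 2, 3, 4, 5, 6, 7, 10, 9, 8] = (8 10)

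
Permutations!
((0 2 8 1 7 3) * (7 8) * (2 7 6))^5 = (0 3 7)(1 8)(2 6) = [3, 8, 6, 7, 4, 5, 2, 0, 1]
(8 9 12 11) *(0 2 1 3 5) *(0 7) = (0 2 1 3 5 7)(8 9 12 11) = [2, 3, 1, 5, 4, 7, 6, 0, 9, 12, 10, 8, 11]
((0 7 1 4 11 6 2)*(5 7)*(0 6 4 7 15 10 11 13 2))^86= (0 4 5 13 15 2 10 6 11)= [4, 1, 10, 3, 5, 13, 11, 7, 8, 9, 6, 0, 12, 15, 14, 2]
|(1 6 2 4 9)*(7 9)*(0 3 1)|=|(0 3 1 6 2 4 7 9)|=8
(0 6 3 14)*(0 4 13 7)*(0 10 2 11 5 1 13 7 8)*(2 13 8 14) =[6, 8, 11, 2, 7, 1, 3, 10, 0, 9, 13, 5, 12, 14, 4] =(0 6 3 2 11 5 1 8)(4 7 10 13 14)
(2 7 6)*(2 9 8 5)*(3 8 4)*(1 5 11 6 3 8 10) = [0, 5, 7, 10, 8, 2, 9, 3, 11, 4, 1, 6] = (1 5 2 7 3 10)(4 8 11 6 9)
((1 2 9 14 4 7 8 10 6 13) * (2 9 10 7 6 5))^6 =(14) =[0, 1, 2, 3, 4, 5, 6, 7, 8, 9, 10, 11, 12, 13, 14]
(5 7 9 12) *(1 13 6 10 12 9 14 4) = (1 13 6 10 12 5 7 14 4) = [0, 13, 2, 3, 1, 7, 10, 14, 8, 9, 12, 11, 5, 6, 4]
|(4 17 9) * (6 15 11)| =|(4 17 9)(6 15 11)| =3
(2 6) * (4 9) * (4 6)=[0, 1, 4, 3, 9, 5, 2, 7, 8, 6]=(2 4 9 6)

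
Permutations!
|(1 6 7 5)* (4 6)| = 5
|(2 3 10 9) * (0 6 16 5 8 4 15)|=28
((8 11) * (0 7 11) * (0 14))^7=(0 11 14 7 8)=[11, 1, 2, 3, 4, 5, 6, 8, 0, 9, 10, 14, 12, 13, 7]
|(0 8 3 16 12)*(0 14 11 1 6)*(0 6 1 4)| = 8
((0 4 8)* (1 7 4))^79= (0 8 4 7 1)= [8, 0, 2, 3, 7, 5, 6, 1, 4]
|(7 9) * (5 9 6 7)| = 2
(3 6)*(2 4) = (2 4)(3 6) = [0, 1, 4, 6, 2, 5, 3]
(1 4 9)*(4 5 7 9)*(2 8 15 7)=(1 5 2 8 15 7 9)=[0, 5, 8, 3, 4, 2, 6, 9, 15, 1, 10, 11, 12, 13, 14, 7]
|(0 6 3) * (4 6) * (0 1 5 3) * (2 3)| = |(0 4 6)(1 5 2 3)| = 12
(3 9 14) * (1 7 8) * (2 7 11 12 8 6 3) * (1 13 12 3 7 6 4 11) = (2 6 7 4 11 3 9 14)(8 13 12) = [0, 1, 6, 9, 11, 5, 7, 4, 13, 14, 10, 3, 8, 12, 2]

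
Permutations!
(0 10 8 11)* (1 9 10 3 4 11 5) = (0 3 4 11)(1 9 10 8 5) = [3, 9, 2, 4, 11, 1, 6, 7, 5, 10, 8, 0]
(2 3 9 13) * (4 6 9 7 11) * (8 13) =(2 3 7 11 4 6 9 8 13) =[0, 1, 3, 7, 6, 5, 9, 11, 13, 8, 10, 4, 12, 2]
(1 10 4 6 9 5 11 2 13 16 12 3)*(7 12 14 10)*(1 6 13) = [0, 7, 1, 6, 13, 11, 9, 12, 8, 5, 4, 2, 3, 16, 10, 15, 14] = (1 7 12 3 6 9 5 11 2)(4 13 16 14 10)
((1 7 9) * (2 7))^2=(1 7)(2 9)=[0, 7, 9, 3, 4, 5, 6, 1, 8, 2]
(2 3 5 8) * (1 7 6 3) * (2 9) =(1 7 6 3 5 8 9 2) =[0, 7, 1, 5, 4, 8, 3, 6, 9, 2]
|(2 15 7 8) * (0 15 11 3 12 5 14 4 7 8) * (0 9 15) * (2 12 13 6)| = 40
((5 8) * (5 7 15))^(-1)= (5 15 7 8)= [0, 1, 2, 3, 4, 15, 6, 8, 5, 9, 10, 11, 12, 13, 14, 7]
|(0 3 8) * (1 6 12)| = |(0 3 8)(1 6 12)| = 3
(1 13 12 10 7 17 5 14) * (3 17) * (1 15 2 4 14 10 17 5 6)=(1 13 12 17 6)(2 4 14 15)(3 5 10 7)=[0, 13, 4, 5, 14, 10, 1, 3, 8, 9, 7, 11, 17, 12, 15, 2, 16, 6]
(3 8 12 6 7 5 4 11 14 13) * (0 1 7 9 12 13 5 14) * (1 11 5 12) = [11, 7, 2, 8, 5, 4, 9, 14, 13, 1, 10, 0, 6, 3, 12] = (0 11)(1 7 14 12 6 9)(3 8 13)(4 5)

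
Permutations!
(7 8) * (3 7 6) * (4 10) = [0, 1, 2, 7, 10, 5, 3, 8, 6, 9, 4] = (3 7 8 6)(4 10)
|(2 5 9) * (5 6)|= 4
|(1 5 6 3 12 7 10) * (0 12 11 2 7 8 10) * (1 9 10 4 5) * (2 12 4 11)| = 42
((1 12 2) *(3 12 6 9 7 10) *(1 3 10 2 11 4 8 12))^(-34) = [0, 9, 1, 6, 12, 5, 7, 3, 11, 2, 10, 8, 4] = (1 9 2)(3 6 7)(4 12)(8 11)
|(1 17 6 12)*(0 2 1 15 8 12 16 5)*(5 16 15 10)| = |(0 2 1 17 6 15 8 12 10 5)| = 10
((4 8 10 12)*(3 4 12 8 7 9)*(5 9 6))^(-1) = (12)(3 9 5 6 7 4)(8 10) = [0, 1, 2, 9, 3, 6, 7, 4, 10, 5, 8, 11, 12]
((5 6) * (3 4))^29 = (3 4)(5 6) = [0, 1, 2, 4, 3, 6, 5]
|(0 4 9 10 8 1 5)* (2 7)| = 14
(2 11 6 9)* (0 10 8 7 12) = (0 10 8 7 12)(2 11 6 9) = [10, 1, 11, 3, 4, 5, 9, 12, 7, 2, 8, 6, 0]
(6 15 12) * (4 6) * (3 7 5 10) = (3 7 5 10)(4 6 15 12) = [0, 1, 2, 7, 6, 10, 15, 5, 8, 9, 3, 11, 4, 13, 14, 12]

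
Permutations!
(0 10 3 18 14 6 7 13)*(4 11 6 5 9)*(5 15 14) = (0 10 3 18 5 9 4 11 6 7 13)(14 15) = [10, 1, 2, 18, 11, 9, 7, 13, 8, 4, 3, 6, 12, 0, 15, 14, 16, 17, 5]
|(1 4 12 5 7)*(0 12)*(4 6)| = |(0 12 5 7 1 6 4)| = 7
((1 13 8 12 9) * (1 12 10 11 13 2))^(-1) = (1 2)(8 13 11 10)(9 12) = [0, 2, 1, 3, 4, 5, 6, 7, 13, 12, 8, 10, 9, 11]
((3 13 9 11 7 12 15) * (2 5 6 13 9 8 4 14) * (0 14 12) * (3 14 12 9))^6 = (0 6 7 5 11 2 9 14 4 15 8 12 13) = [6, 1, 9, 3, 15, 11, 7, 5, 12, 14, 10, 2, 13, 0, 4, 8]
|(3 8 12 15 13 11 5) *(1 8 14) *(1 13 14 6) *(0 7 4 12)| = 13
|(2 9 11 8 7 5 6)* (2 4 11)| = |(2 9)(4 11 8 7 5 6)| = 6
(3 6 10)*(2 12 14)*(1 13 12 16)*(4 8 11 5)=(1 13 12 14 2 16)(3 6 10)(4 8 11 5)=[0, 13, 16, 6, 8, 4, 10, 7, 11, 9, 3, 5, 14, 12, 2, 15, 1]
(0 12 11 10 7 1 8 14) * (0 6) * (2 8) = [12, 2, 8, 3, 4, 5, 0, 1, 14, 9, 7, 10, 11, 13, 6] = (0 12 11 10 7 1 2 8 14 6)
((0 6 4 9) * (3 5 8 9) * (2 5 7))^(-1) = [9, 1, 7, 4, 6, 2, 0, 3, 5, 8] = (0 9 8 5 2 7 3 4 6)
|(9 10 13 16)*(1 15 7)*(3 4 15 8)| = |(1 8 3 4 15 7)(9 10 13 16)| = 12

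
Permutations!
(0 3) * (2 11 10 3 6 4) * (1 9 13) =(0 6 4 2 11 10 3)(1 9 13) =[6, 9, 11, 0, 2, 5, 4, 7, 8, 13, 3, 10, 12, 1]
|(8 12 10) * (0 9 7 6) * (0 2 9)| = |(2 9 7 6)(8 12 10)| = 12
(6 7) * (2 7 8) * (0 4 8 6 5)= (0 4 8 2 7 5)= [4, 1, 7, 3, 8, 0, 6, 5, 2]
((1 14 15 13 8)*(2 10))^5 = (15)(2 10) = [0, 1, 10, 3, 4, 5, 6, 7, 8, 9, 2, 11, 12, 13, 14, 15]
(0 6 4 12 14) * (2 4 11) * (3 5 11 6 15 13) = [15, 1, 4, 5, 12, 11, 6, 7, 8, 9, 10, 2, 14, 3, 0, 13] = (0 15 13 3 5 11 2 4 12 14)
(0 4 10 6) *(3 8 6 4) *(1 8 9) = (0 3 9 1 8 6)(4 10) = [3, 8, 2, 9, 10, 5, 0, 7, 6, 1, 4]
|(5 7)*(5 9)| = |(5 7 9)| = 3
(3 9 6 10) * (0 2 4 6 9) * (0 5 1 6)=(0 2 4)(1 6 10 3 5)=[2, 6, 4, 5, 0, 1, 10, 7, 8, 9, 3]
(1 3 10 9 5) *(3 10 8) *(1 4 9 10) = [0, 1, 2, 8, 9, 4, 6, 7, 3, 5, 10] = (10)(3 8)(4 9 5)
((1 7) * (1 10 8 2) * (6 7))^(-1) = (1 2 8 10 7 6) = [0, 2, 8, 3, 4, 5, 1, 6, 10, 9, 7]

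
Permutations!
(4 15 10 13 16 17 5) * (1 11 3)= (1 11 3)(4 15 10 13 16 17 5)= [0, 11, 2, 1, 15, 4, 6, 7, 8, 9, 13, 3, 12, 16, 14, 10, 17, 5]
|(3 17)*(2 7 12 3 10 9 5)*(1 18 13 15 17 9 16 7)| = |(1 18 13 15 17 10 16 7 12 3 9 5 2)| = 13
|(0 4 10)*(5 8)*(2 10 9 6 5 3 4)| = |(0 2 10)(3 4 9 6 5 8)| = 6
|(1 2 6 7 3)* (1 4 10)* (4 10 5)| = |(1 2 6 7 3 10)(4 5)| = 6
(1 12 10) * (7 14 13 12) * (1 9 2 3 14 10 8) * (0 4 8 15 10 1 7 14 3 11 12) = (0 4 8 7 1 14 13)(2 11 12 15 10 9) = [4, 14, 11, 3, 8, 5, 6, 1, 7, 2, 9, 12, 15, 0, 13, 10]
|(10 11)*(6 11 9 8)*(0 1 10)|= 7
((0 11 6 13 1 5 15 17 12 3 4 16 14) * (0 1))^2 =(0 6)(1 15 12 4 14 5 17 3 16)(11 13) =[6, 15, 2, 16, 14, 17, 0, 7, 8, 9, 10, 13, 4, 11, 5, 12, 1, 3]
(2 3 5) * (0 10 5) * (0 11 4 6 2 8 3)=(0 10 5 8 3 11 4 6 2)=[10, 1, 0, 11, 6, 8, 2, 7, 3, 9, 5, 4]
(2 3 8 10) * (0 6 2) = (0 6 2 3 8 10) = [6, 1, 3, 8, 4, 5, 2, 7, 10, 9, 0]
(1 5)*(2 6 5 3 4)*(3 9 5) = (1 9 5)(2 6 3 4) = [0, 9, 6, 4, 2, 1, 3, 7, 8, 5]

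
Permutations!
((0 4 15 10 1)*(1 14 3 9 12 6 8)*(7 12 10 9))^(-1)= [1, 8, 2, 14, 0, 5, 12, 3, 6, 15, 9, 11, 7, 13, 10, 4]= (0 1 8 6 12 7 3 14 10 9 15 4)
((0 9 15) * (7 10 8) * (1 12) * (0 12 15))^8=(1 12 15)(7 8 10)=[0, 12, 2, 3, 4, 5, 6, 8, 10, 9, 7, 11, 15, 13, 14, 1]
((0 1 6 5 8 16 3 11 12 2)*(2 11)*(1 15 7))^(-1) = (0 2 3 16 8 5 6 1 7 15)(11 12) = [2, 7, 3, 16, 4, 6, 1, 15, 5, 9, 10, 12, 11, 13, 14, 0, 8]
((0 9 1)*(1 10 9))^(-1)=(0 1)(9 10)=[1, 0, 2, 3, 4, 5, 6, 7, 8, 10, 9]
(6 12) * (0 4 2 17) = (0 4 2 17)(6 12) = [4, 1, 17, 3, 2, 5, 12, 7, 8, 9, 10, 11, 6, 13, 14, 15, 16, 0]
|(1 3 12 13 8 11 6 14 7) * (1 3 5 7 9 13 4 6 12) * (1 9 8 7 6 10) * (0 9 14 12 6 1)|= |(0 9 13 7 3 14 8 11 6 12 4 10)(1 5)|= 12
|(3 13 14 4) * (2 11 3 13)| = 3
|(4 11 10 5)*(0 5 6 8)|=7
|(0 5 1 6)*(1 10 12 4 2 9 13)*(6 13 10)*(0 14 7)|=|(0 5 6 14 7)(1 13)(2 9 10 12 4)|=10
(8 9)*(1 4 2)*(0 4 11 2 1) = (0 4 1 11 2)(8 9) = [4, 11, 0, 3, 1, 5, 6, 7, 9, 8, 10, 2]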